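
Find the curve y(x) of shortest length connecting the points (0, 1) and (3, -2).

Arc-length functional: J[y] = ∫ sqrt(1 + (y')^2) dx.
Lagrangian L = sqrt(1 + (y')^2) has no explicit y dependence, so ∂L/∂y = 0 and the Euler-Lagrange equation gives
    d/dx( y' / sqrt(1 + (y')^2) ) = 0  ⇒  y' / sqrt(1 + (y')^2) = const.
Hence y' is constant, so y(x) is affine.
Fitting the endpoints (0, 1) and (3, -2):
    slope m = ((-2) − 1) / (3 − 0) = -1,
    intercept c = 1 − m·0 = 1.
Extremal: y(x) = -x + 1.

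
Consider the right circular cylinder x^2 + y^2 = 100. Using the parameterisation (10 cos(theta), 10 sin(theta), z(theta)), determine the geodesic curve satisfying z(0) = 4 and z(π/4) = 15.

Parameterise the cylinder of radius R = 10 as
    r(θ) = (10 cos θ, 10 sin θ, z(θ)).
The arc-length element is
    ds = sqrt(100 + (dz/dθ)^2) dθ,
so the Lagrangian is L = sqrt(100 + z'^2).
L depends on z' only, not on z or θ, so ∂L/∂z = 0 and
    ∂L/∂z' = z' / sqrt(100 + z'^2).
The Euler-Lagrange equation gives
    d/dθ( z' / sqrt(100 + z'^2) ) = 0,
so z' is constant. Integrating once:
    z(θ) = a θ + b,
a helix on the cylinder (a straight line when the cylinder is unrolled). The constants a, b are determined by the endpoint conditions.
With endpoint conditions z(0) = 4 and z(π/4) = 15: from z(0) = b we get b = 4, and a·π/4 + 4 = 15 gives a = 44/π, so
    z(θ) = (44/π) θ + 4.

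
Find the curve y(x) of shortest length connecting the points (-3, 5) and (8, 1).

Arc-length functional: J[y] = ∫ sqrt(1 + (y')^2) dx.
Lagrangian L = sqrt(1 + (y')^2) has no explicit y dependence, so ∂L/∂y = 0 and the Euler-Lagrange equation gives
    d/dx( y' / sqrt(1 + (y')^2) ) = 0  ⇒  y' / sqrt(1 + (y')^2) = const.
Hence y' is constant, so y(x) is affine.
Fitting the endpoints (-3, 5) and (8, 1):
    slope m = (1 − 5) / (8 − (-3)) = -4/11,
    intercept c = 5 − m·(-3) = 43/11.
Extremal: y(x) = (-4/11) x + 43/11.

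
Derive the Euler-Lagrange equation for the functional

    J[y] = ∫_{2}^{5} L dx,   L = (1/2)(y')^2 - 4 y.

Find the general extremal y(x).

The Lagrangian is L = (1/2)(y')^2 - 4 y.
∂L/∂y = -4.
∂L/∂y' = y'.
The Euler-Lagrange equation d/dx(∂L/∂y') − ∂L/∂y = 0 becomes:
    y'' + 4 = 0
General solution: y(x) = -2 x^2 + A x + B, where A and B are arbitrary constants fixed by the endpoint conditions.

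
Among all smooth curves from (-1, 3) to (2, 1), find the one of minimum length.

Arc-length functional: J[y] = ∫ sqrt(1 + (y')^2) dx.
Lagrangian L = sqrt(1 + (y')^2) has no explicit y dependence, so ∂L/∂y = 0 and the Euler-Lagrange equation gives
    d/dx( y' / sqrt(1 + (y')^2) ) = 0  ⇒  y' / sqrt(1 + (y')^2) = const.
Hence y' is constant, so y(x) is affine.
Fitting the endpoints (-1, 3) and (2, 1):
    slope m = (1 − 3) / (2 − (-1)) = -2/3,
    intercept c = 3 − m·(-1) = 7/3.
Extremal: y(x) = (-2/3) x + 7/3.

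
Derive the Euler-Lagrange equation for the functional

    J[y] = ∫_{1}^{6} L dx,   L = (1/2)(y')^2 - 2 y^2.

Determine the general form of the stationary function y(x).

The Lagrangian is L = (1/2)(y')^2 - 2 y^2.
∂L/∂y = -4y.
∂L/∂y' = y'.
The Euler-Lagrange equation d/dx(∂L/∂y') − ∂L/∂y = 0 becomes:
    y'' + 4 y = 0
General solution: y(x) = A sin(2x) + B cos(2x), where A and B are arbitrary constants fixed by the endpoint conditions.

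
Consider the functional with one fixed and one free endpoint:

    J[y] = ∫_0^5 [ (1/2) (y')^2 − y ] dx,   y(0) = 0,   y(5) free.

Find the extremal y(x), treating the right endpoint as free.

The Lagrangian L = (1/2) (y')^2 − y gives
    ∂L/∂y = −1,   ∂L/∂y' = y'.
Euler-Lagrange: d/dx(y') − (−1) = 0, i.e. y'' + 1 = 0, so
    y(x) = −(1/2) x^2 + C1 x + C2.
Fixed left endpoint y(0) = 0 ⇒ C2 = 0.
The right endpoint x = 5 is free, so the natural (transversality) condition is ∂L/∂y' |_{x=5} = 0, i.e. y'(5) = 0.
Compute y'(x) = −1 x + C1, so y'(5) = −5 + C1 = 0 ⇒ C1 = 5.
Therefore the extremal is
    y(x) = −x^2/2 + 5 x.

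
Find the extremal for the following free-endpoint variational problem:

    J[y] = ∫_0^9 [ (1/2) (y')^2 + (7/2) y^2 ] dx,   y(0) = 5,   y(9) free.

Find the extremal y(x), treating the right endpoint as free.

The Lagrangian L = (1/2) (y')^2 + (7/2) y^2 gives
    ∂L/∂y = 7 y,   ∂L/∂y' = y'.
Euler-Lagrange: y'' − 7 y = 0.
With k = sqrt(7), the general solution is
    y(x) = A cosh(sqrt(7) x) + B sinh(sqrt(7) x).
Fixed left endpoint y(0) = 5 ⇒ A = 5.
The right endpoint x = 9 is free, so the natural (transversality) condition is ∂L/∂y' |_{x=9} = 0, i.e. y'(9) = 0.
Compute y'(x) = A k sinh(k x) + B k cosh(k x), so
    y'(9) = A k sinh(k·9) + B k cosh(k·9) = 0
    ⇒ B = −A tanh(k·9) = − 5 tanh(sqrt(7)·9).
Therefore the extremal is
    y(x) = 5 cosh(sqrt(7) x) − 5 tanh(sqrt(7)·9) sinh(sqrt(7) x).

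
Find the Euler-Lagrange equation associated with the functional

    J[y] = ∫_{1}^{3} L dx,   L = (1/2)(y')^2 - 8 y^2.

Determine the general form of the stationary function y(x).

The Lagrangian is L = (1/2)(y')^2 - 8 y^2.
∂L/∂y = -16y.
∂L/∂y' = y'.
The Euler-Lagrange equation d/dx(∂L/∂y') − ∂L/∂y = 0 becomes:
    y'' + 16 y = 0
General solution: y(x) = A sin(4x) + B cos(4x), where A and B are arbitrary constants fixed by the endpoint conditions.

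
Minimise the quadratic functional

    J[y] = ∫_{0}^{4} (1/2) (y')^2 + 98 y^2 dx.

The Lagrangian is L = (1/2) (y')^2 + 98 y^2.
Compute ∂L/∂y = 196y, ∂L/∂y' = y'.
The Euler-Lagrange equation d/dx(∂L/∂y') − ∂L/∂y = 0 reduces to
    y'' − 196 y = 0.
Its general solution is
    y(x) = A e^(14x) + B e^(−14x),
with A, B fixed by the endpoint conditions.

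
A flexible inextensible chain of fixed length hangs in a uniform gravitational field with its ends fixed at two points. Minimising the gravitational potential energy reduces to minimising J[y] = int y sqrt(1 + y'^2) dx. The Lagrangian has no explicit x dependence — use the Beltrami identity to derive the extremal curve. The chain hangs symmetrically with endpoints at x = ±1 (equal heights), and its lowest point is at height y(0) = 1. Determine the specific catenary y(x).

The Lagrangian L(y, y') = y sqrt(1 + y'^2) has no explicit x dependence, so the Beltrami identity applies:
    L − y' ∂L/∂y' = C.
Compute ∂L/∂y' = y · y' / sqrt(1 + y'^2). Then
    L − y' ∂L/∂y'
    = y sqrt(1 + y'^2) − y · y'^2 / sqrt(1 + y'^2)
    = y (1 + y'^2 − y'^2) / sqrt(1 + y'^2)
    = y / sqrt(1 + y'^2) = C.
Squaring gives y^2 = C^2 (1 + y'^2), i.e.
    y'^2 = y^2 / C^2 − 1.
Separating variables,
    dy / sqrt(y^2 − C^2) = dx / C,
and integrating gives arccosh(y / C) = (x − a)/C, so
    y(x) = C cosh((x − a)/C),
the catenary. The constants C and a are fixed by the two endpoint conditions (and, for the hanging-chain problem, the length constraint selects C).
Now fit the given data. The endpoints x = ±1 are symmetric at equal height, so the catenary is even about its minimum: a = 0 and y(x) = C cosh(x/C). The lowest point is y(0) = C cosh(0) = C, and we are told y(0) = 1, so C = 1. Therefore
    y(x) = cosh(x),
and at the endpoints
    y(±1) = cosh(1).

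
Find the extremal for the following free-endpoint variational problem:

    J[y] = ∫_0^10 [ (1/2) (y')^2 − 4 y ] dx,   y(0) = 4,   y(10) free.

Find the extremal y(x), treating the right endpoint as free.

The Lagrangian L = (1/2) (y')^2 − 4 y gives
    ∂L/∂y = −4,   ∂L/∂y' = y'.
Euler-Lagrange: d/dx(y') − (−4) = 0, i.e. y'' + 4 = 0, so
    y(x) = −(4/2) x^2 + C1 x + C2.
Fixed left endpoint y(0) = 4 ⇒ C2 = 4.
The right endpoint x = 10 is free, so the natural (transversality) condition is ∂L/∂y' |_{x=10} = 0, i.e. y'(10) = 0.
Compute y'(x) = −4 x + C1, so y'(10) = −40 + C1 = 0 ⇒ C1 = 40.
Therefore the extremal is
    y(x) = −2 x^2 + 40 x + 4.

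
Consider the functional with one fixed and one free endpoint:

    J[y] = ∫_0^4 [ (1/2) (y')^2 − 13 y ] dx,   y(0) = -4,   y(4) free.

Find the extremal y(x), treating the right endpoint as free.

The Lagrangian L = (1/2) (y')^2 − 13 y gives
    ∂L/∂y = −13,   ∂L/∂y' = y'.
Euler-Lagrange: d/dx(y') − (−13) = 0, i.e. y'' + 13 = 0, so
    y(x) = −(13/2) x^2 + C1 x + C2.
Fixed left endpoint y(0) = -4 ⇒ C2 = -4.
The right endpoint x = 4 is free, so the natural (transversality) condition is ∂L/∂y' |_{x=4} = 0, i.e. y'(4) = 0.
Compute y'(x) = −13 x + C1, so y'(4) = −52 + C1 = 0 ⇒ C1 = 52.
Therefore the extremal is
    y(x) = −(13/2) x^2 + 52 x − 4.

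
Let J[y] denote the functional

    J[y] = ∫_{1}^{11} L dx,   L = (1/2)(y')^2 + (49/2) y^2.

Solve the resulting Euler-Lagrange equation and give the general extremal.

The Lagrangian is L = (1/2)(y')^2 + (49/2) y^2.
∂L/∂y = 49y.
∂L/∂y' = y'.
The Euler-Lagrange equation d/dx(∂L/∂y') − ∂L/∂y = 0 becomes:
    y'' - 49 y = 0
General solution: y(x) = A e^(7x) + B e^(-7x), where A and B are arbitrary constants fixed by the endpoint conditions.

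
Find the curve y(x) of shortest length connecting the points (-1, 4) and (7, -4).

Arc-length functional: J[y] = ∫ sqrt(1 + (y')^2) dx.
Lagrangian L = sqrt(1 + (y')^2) has no explicit y dependence, so ∂L/∂y = 0 and the Euler-Lagrange equation gives
    d/dx( y' / sqrt(1 + (y')^2) ) = 0  ⇒  y' / sqrt(1 + (y')^2) = const.
Hence y' is constant, so y(x) is affine.
Fitting the endpoints (-1, 4) and (7, -4):
    slope m = ((-4) − 4) / (7 − (-1)) = -1,
    intercept c = 4 − m·(-1) = 3.
Extremal: y(x) = -x + 3.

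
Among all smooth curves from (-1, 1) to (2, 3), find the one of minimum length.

Arc-length functional: J[y] = ∫ sqrt(1 + (y')^2) dx.
Lagrangian L = sqrt(1 + (y')^2) has no explicit y dependence, so ∂L/∂y = 0 and the Euler-Lagrange equation gives
    d/dx( y' / sqrt(1 + (y')^2) ) = 0  ⇒  y' / sqrt(1 + (y')^2) = const.
Hence y' is constant, so y(x) is affine.
Fitting the endpoints (-1, 1) and (2, 3):
    slope m = (3 − 1) / (2 − (-1)) = 2/3,
    intercept c = 1 − m·(-1) = 5/3.
Extremal: y(x) = (2/3) x + 5/3.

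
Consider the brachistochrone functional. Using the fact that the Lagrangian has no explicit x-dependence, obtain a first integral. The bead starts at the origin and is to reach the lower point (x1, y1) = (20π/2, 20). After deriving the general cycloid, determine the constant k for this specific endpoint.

The Lagrangian L = sqrt((1 + y'^2) / y) has no explicit x dependence, so the Beltrami identity applies:
    L − y' ∂L/∂y' = C.
Compute ∂L/∂y' = y' / sqrt(y (1 + y'^2)).
Substitute:
    sqrt((1 + y'^2)/y) − y'·y' / sqrt(y (1 + y'^2))
    = (1 + y'^2) / sqrt(y (1 + y'^2)) − y'^2 / sqrt(y (1 + y'^2))
    = 1 / sqrt(y (1 + y'^2)) = C.
Squaring and rearranging gives the first integral
    y (1 + y'^2) = 1/C^2 =: k   (constant).
Solving this first-order ODE by the substitution
    y = (k/2)(1 − cos θ)
yields the cycloid parameterisation
    x(θ) = (k/2)(θ − sin θ),   y(θ) = (k/2)(1 − cos θ).
The constant k is fixed by the endpoint condition.
Now fit the given lower endpoint (x1, y1) = (20π/2, 20). At the bottom of the first arch (θ = π), the parametric equations give
    y(π) = (k/2)(1 − cos π) = k,
    x(π) = (k/2)(π − sin π) = kπ/2.
Matching y(π) = 20 gives k = 20, consistent with x(π) = 20π/2. Therefore the specific cycloid is
    x(θ) = (20/2)(θ − sin θ),   y(θ) = (20/2)(1 − cos θ).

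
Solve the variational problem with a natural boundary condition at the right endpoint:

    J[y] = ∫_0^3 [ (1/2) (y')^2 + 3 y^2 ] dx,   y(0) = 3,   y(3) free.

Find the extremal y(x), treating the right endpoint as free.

The Lagrangian L = (1/2) (y')^2 + 3 y^2 gives
    ∂L/∂y = 6 y,   ∂L/∂y' = y'.
Euler-Lagrange: y'' − 6 y = 0.
With k = sqrt(6), the general solution is
    y(x) = A cosh(sqrt(6) x) + B sinh(sqrt(6) x).
Fixed left endpoint y(0) = 3 ⇒ A = 3.
The right endpoint x = 3 is free, so the natural (transversality) condition is ∂L/∂y' |_{x=3} = 0, i.e. y'(3) = 0.
Compute y'(x) = A k sinh(k x) + B k cosh(k x), so
    y'(3) = A k sinh(k·3) + B k cosh(k·3) = 0
    ⇒ B = −A tanh(k·3) = − 3 tanh(sqrt(6)·3).
Therefore the extremal is
    y(x) = 3 cosh(sqrt(6) x) − 3 tanh(sqrt(6)·3) sinh(sqrt(6) x).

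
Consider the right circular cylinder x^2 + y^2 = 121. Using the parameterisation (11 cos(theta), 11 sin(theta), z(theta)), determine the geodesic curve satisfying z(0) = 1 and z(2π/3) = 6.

Parameterise the cylinder of radius R = 11 as
    r(θ) = (11 cos θ, 11 sin θ, z(θ)).
The arc-length element is
    ds = sqrt(121 + (dz/dθ)^2) dθ,
so the Lagrangian is L = sqrt(121 + z'^2).
L depends on z' only, not on z or θ, so ∂L/∂z = 0 and
    ∂L/∂z' = z' / sqrt(121 + z'^2).
The Euler-Lagrange equation gives
    d/dθ( z' / sqrt(121 + z'^2) ) = 0,
so z' is constant. Integrating once:
    z(θ) = a θ + b,
a helix on the cylinder (a straight line when the cylinder is unrolled). The constants a, b are determined by the endpoint conditions.
With endpoint conditions z(0) = 1 and z(2π/3) = 6: from z(0) = b we get b = 1, and a·2π/3 + 1 = 6 gives a = 15/(2π), so
    z(θ) = (15/(2π)) θ + 1.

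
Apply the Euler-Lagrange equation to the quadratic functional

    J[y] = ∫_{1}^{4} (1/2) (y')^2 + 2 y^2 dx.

The Lagrangian is L = (1/2) (y')^2 + 2 y^2.
Compute ∂L/∂y = 4y, ∂L/∂y' = y'.
The Euler-Lagrange equation d/dx(∂L/∂y') − ∂L/∂y = 0 reduces to
    y'' − 4 y = 0.
Its general solution is
    y(x) = A e^(2x) + B e^(−2x),
with A, B fixed by the endpoint conditions.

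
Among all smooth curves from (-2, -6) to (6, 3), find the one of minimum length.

Arc-length functional: J[y] = ∫ sqrt(1 + (y')^2) dx.
Lagrangian L = sqrt(1 + (y')^2) has no explicit y dependence, so ∂L/∂y = 0 and the Euler-Lagrange equation gives
    d/dx( y' / sqrt(1 + (y')^2) ) = 0  ⇒  y' / sqrt(1 + (y')^2) = const.
Hence y' is constant, so y(x) is affine.
Fitting the endpoints (-2, -6) and (6, 3):
    slope m = (3 − (-6)) / (6 − (-2)) = 9/8,
    intercept c = (-6) − m·(-2) = -15/4.
Extremal: y(x) = (9/8) x - 15/4.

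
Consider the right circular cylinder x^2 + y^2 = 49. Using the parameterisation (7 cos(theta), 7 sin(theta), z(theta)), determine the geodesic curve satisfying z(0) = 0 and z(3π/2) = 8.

Parameterise the cylinder of radius R = 7 as
    r(θ) = (7 cos θ, 7 sin θ, z(θ)).
The arc-length element is
    ds = sqrt(49 + (dz/dθ)^2) dθ,
so the Lagrangian is L = sqrt(49 + z'^2).
L depends on z' only, not on z or θ, so ∂L/∂z = 0 and
    ∂L/∂z' = z' / sqrt(49 + z'^2).
The Euler-Lagrange equation gives
    d/dθ( z' / sqrt(49 + z'^2) ) = 0,
so z' is constant. Integrating once:
    z(θ) = a θ + b,
a helix on the cylinder (a straight line when the cylinder is unrolled). The constants a, b are determined by the endpoint conditions.
With endpoint conditions z(0) = 0 and z(3π/2) = 8: from z(0) = b we get b = 0, and a·3π/2 + 0 = 8 gives a = 16/(3π), so
    z(θ) = (16/(3π)) θ.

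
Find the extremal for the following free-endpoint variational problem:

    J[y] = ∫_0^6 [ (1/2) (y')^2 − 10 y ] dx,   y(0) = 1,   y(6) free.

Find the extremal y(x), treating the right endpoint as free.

The Lagrangian L = (1/2) (y')^2 − 10 y gives
    ∂L/∂y = −10,   ∂L/∂y' = y'.
Euler-Lagrange: d/dx(y') − (−10) = 0, i.e. y'' + 10 = 0, so
    y(x) = −(10/2) x^2 + C1 x + C2.
Fixed left endpoint y(0) = 1 ⇒ C2 = 1.
The right endpoint x = 6 is free, so the natural (transversality) condition is ∂L/∂y' |_{x=6} = 0, i.e. y'(6) = 0.
Compute y'(x) = −10 x + C1, so y'(6) = −60 + C1 = 0 ⇒ C1 = 60.
Therefore the extremal is
    y(x) = −5 x^2 + 60 x + 1.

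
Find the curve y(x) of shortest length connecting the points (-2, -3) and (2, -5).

Arc-length functional: J[y] = ∫ sqrt(1 + (y')^2) dx.
Lagrangian L = sqrt(1 + (y')^2) has no explicit y dependence, so ∂L/∂y = 0 and the Euler-Lagrange equation gives
    d/dx( y' / sqrt(1 + (y')^2) ) = 0  ⇒  y' / sqrt(1 + (y')^2) = const.
Hence y' is constant, so y(x) is affine.
Fitting the endpoints (-2, -3) and (2, -5):
    slope m = ((-5) − (-3)) / (2 − (-2)) = -1/2,
    intercept c = (-3) − m·(-2) = -4.
Extremal: y(x) = (-1/2) x - 4.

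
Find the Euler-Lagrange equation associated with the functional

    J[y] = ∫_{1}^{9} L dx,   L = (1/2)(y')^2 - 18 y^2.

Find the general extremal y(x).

The Lagrangian is L = (1/2)(y')^2 - 18 y^2.
∂L/∂y = -36y.
∂L/∂y' = y'.
The Euler-Lagrange equation d/dx(∂L/∂y') − ∂L/∂y = 0 becomes:
    y'' + 36 y = 0
General solution: y(x) = A sin(6x) + B cos(6x), where A and B are arbitrary constants fixed by the endpoint conditions.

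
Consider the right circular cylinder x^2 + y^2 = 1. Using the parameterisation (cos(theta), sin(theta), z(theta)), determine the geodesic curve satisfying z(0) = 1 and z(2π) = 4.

Parameterise the cylinder of radius R = 1 as
    r(θ) = (cos θ, sin θ, z(θ)).
The arc-length element is
    ds = sqrt(1 + (dz/dθ)^2) dθ,
so the Lagrangian is L = sqrt(1 + z'^2).
L depends on z' only, not on z or θ, so ∂L/∂z = 0 and
    ∂L/∂z' = z' / sqrt(1 + z'^2).
The Euler-Lagrange equation gives
    d/dθ( z' / sqrt(1 + z'^2) ) = 0,
so z' is constant. Integrating once:
    z(θ) = a θ + b,
a helix on the cylinder (a straight line when the cylinder is unrolled). The constants a, b are determined by the endpoint conditions.
With endpoint conditions z(0) = 1 and z(2π) = 4: from z(0) = b we get b = 1, and a·2π + 1 = 4 gives a = 3/(2π), so
    z(θ) = (3/(2π)) θ + 1.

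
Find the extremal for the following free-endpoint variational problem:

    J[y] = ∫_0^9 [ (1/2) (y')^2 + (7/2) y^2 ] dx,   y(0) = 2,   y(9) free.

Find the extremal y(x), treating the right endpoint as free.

The Lagrangian L = (1/2) (y')^2 + (7/2) y^2 gives
    ∂L/∂y = 7 y,   ∂L/∂y' = y'.
Euler-Lagrange: y'' − 7 y = 0.
With k = sqrt(7), the general solution is
    y(x) = A cosh(sqrt(7) x) + B sinh(sqrt(7) x).
Fixed left endpoint y(0) = 2 ⇒ A = 2.
The right endpoint x = 9 is free, so the natural (transversality) condition is ∂L/∂y' |_{x=9} = 0, i.e. y'(9) = 0.
Compute y'(x) = A k sinh(k x) + B k cosh(k x), so
    y'(9) = A k sinh(k·9) + B k cosh(k·9) = 0
    ⇒ B = −A tanh(k·9) = − 2 tanh(sqrt(7)·9).
Therefore the extremal is
    y(x) = 2 cosh(sqrt(7) x) − 2 tanh(sqrt(7)·9) sinh(sqrt(7) x).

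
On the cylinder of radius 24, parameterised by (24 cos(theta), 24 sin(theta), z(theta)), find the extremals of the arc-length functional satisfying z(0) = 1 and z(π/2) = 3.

Parameterise the cylinder of radius R = 24 as
    r(θ) = (24 cos θ, 24 sin θ, z(θ)).
The arc-length element is
    ds = sqrt(576 + (dz/dθ)^2) dθ,
so the Lagrangian is L = sqrt(576 + z'^2).
L depends on z' only, not on z or θ, so ∂L/∂z = 0 and
    ∂L/∂z' = z' / sqrt(576 + z'^2).
The Euler-Lagrange equation gives
    d/dθ( z' / sqrt(576 + z'^2) ) = 0,
so z' is constant. Integrating once:
    z(θ) = a θ + b,
a helix on the cylinder (a straight line when the cylinder is unrolled). The constants a, b are determined by the endpoint conditions.
With endpoint conditions z(0) = 1 and z(π/2) = 3: from z(0) = b we get b = 1, and a·π/2 + 1 = 3 gives a = 4/π, so
    z(θ) = (4/π) θ + 1.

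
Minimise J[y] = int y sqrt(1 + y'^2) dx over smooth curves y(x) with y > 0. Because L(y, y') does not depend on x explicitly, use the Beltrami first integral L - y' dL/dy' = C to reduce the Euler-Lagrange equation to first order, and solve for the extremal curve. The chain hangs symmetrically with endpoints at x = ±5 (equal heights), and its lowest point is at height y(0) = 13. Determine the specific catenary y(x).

The Lagrangian L(y, y') = y sqrt(1 + y'^2) has no explicit x dependence, so the Beltrami identity applies:
    L − y' ∂L/∂y' = C.
Compute ∂L/∂y' = y · y' / sqrt(1 + y'^2). Then
    L − y' ∂L/∂y'
    = y sqrt(1 + y'^2) − y · y'^2 / sqrt(1 + y'^2)
    = y (1 + y'^2 − y'^2) / sqrt(1 + y'^2)
    = y / sqrt(1 + y'^2) = C.
Squaring gives y^2 = C^2 (1 + y'^2), i.e.
    y'^2 = y^2 / C^2 − 1.
Separating variables,
    dy / sqrt(y^2 − C^2) = dx / C,
and integrating gives arccosh(y / C) = (x − a)/C, so
    y(x) = C cosh((x − a)/C),
the catenary. The constants C and a are fixed by the two endpoint conditions (and, for the hanging-chain problem, the length constraint selects C).
Now fit the given data. The endpoints x = ±5 are symmetric at equal height, so the catenary is even about its minimum: a = 0 and y(x) = C cosh(x/C). The lowest point is y(0) = C cosh(0) = C, and we are told y(0) = 13, so C = 13. Therefore
    y(x) = 13 cosh(x/13),
and at the endpoints
    y(±5) = 13 cosh(5/13).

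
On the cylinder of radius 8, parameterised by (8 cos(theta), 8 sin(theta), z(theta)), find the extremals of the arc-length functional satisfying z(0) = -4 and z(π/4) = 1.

Parameterise the cylinder of radius R = 8 as
    r(θ) = (8 cos θ, 8 sin θ, z(θ)).
The arc-length element is
    ds = sqrt(64 + (dz/dθ)^2) dθ,
so the Lagrangian is L = sqrt(64 + z'^2).
L depends on z' only, not on z or θ, so ∂L/∂z = 0 and
    ∂L/∂z' = z' / sqrt(64 + z'^2).
The Euler-Lagrange equation gives
    d/dθ( z' / sqrt(64 + z'^2) ) = 0,
so z' is constant. Integrating once:
    z(θ) = a θ + b,
a helix on the cylinder (a straight line when the cylinder is unrolled). The constants a, b are determined by the endpoint conditions.
With endpoint conditions z(0) = -4 and z(π/4) = 1: from z(0) = b we get b = -4, and a·π/4 + -4 = 1 gives a = 20/π, so
    z(θ) = (20/π) θ − 4.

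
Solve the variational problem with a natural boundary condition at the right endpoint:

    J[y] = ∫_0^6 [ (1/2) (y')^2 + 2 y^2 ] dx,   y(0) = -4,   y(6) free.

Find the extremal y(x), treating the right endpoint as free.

The Lagrangian L = (1/2) (y')^2 + 2 y^2 gives
    ∂L/∂y = 4 y,   ∂L/∂y' = y'.
Euler-Lagrange: y'' − 4 y = 0.
With k = 2, the general solution is
    y(x) = A cosh(2 x) + B sinh(2 x).
Fixed left endpoint y(0) = -4 ⇒ A = -4.
The right endpoint x = 6 is free, so the natural (transversality) condition is ∂L/∂y' |_{x=6} = 0, i.e. y'(6) = 0.
Compute y'(x) = A k sinh(k x) + B k cosh(k x), so
    y'(6) = A k sinh(k·6) + B k cosh(k·6) = 0
    ⇒ B = −A tanh(k·6) = 4 tanh(2·6).
Therefore the extremal is
    y(x) = −4 cosh(2 x) + 4 tanh(2·6) sinh(2 x).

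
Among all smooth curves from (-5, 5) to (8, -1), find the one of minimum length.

Arc-length functional: J[y] = ∫ sqrt(1 + (y')^2) dx.
Lagrangian L = sqrt(1 + (y')^2) has no explicit y dependence, so ∂L/∂y = 0 and the Euler-Lagrange equation gives
    d/dx( y' / sqrt(1 + (y')^2) ) = 0  ⇒  y' / sqrt(1 + (y')^2) = const.
Hence y' is constant, so y(x) is affine.
Fitting the endpoints (-5, 5) and (8, -1):
    slope m = ((-1) − 5) / (8 − (-5)) = -6/13,
    intercept c = 5 − m·(-5) = 35/13.
Extremal: y(x) = (-6/13) x + 35/13.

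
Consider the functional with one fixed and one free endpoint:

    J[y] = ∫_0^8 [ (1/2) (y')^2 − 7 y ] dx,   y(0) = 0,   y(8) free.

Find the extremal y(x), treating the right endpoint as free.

The Lagrangian L = (1/2) (y')^2 − 7 y gives
    ∂L/∂y = −7,   ∂L/∂y' = y'.
Euler-Lagrange: d/dx(y') − (−7) = 0, i.e. y'' + 7 = 0, so
    y(x) = −(7/2) x^2 + C1 x + C2.
Fixed left endpoint y(0) = 0 ⇒ C2 = 0.
The right endpoint x = 8 is free, so the natural (transversality) condition is ∂L/∂y' |_{x=8} = 0, i.e. y'(8) = 0.
Compute y'(x) = −7 x + C1, so y'(8) = −56 + C1 = 0 ⇒ C1 = 56.
Therefore the extremal is
    y(x) = −(7/2) x^2 + 56 x.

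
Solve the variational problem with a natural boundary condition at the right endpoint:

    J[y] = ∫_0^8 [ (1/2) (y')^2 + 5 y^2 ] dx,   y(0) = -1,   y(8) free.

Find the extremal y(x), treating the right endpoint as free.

The Lagrangian L = (1/2) (y')^2 + 5 y^2 gives
    ∂L/∂y = 10 y,   ∂L/∂y' = y'.
Euler-Lagrange: y'' − 10 y = 0.
With k = sqrt(10), the general solution is
    y(x) = A cosh(sqrt(10) x) + B sinh(sqrt(10) x).
Fixed left endpoint y(0) = -1 ⇒ A = -1.
The right endpoint x = 8 is free, so the natural (transversality) condition is ∂L/∂y' |_{x=8} = 0, i.e. y'(8) = 0.
Compute y'(x) = A k sinh(k x) + B k cosh(k x), so
    y'(8) = A k sinh(k·8) + B k cosh(k·8) = 0
    ⇒ B = −A tanh(k·8) = tanh(sqrt(10)·8).
Therefore the extremal is
    y(x) = −cosh(sqrt(10) x) + tanh(sqrt(10)·8) sinh(sqrt(10) x).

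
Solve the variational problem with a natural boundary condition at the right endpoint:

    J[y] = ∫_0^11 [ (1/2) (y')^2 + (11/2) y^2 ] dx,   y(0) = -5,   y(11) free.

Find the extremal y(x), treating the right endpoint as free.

The Lagrangian L = (1/2) (y')^2 + (11/2) y^2 gives
    ∂L/∂y = 11 y,   ∂L/∂y' = y'.
Euler-Lagrange: y'' − 11 y = 0.
With k = sqrt(11), the general solution is
    y(x) = A cosh(sqrt(11) x) + B sinh(sqrt(11) x).
Fixed left endpoint y(0) = -5 ⇒ A = -5.
The right endpoint x = 11 is free, so the natural (transversality) condition is ∂L/∂y' |_{x=11} = 0, i.e. y'(11) = 0.
Compute y'(x) = A k sinh(k x) + B k cosh(k x), so
    y'(11) = A k sinh(k·11) + B k cosh(k·11) = 0
    ⇒ B = −A tanh(k·11) = 5 tanh(sqrt(11)·11).
Therefore the extremal is
    y(x) = −5 cosh(sqrt(11) x) + 5 tanh(sqrt(11)·11) sinh(sqrt(11) x).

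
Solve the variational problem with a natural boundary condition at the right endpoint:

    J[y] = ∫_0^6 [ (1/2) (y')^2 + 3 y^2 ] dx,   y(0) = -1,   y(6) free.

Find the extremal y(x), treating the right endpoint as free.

The Lagrangian L = (1/2) (y')^2 + 3 y^2 gives
    ∂L/∂y = 6 y,   ∂L/∂y' = y'.
Euler-Lagrange: y'' − 6 y = 0.
With k = sqrt(6), the general solution is
    y(x) = A cosh(sqrt(6) x) + B sinh(sqrt(6) x).
Fixed left endpoint y(0) = -1 ⇒ A = -1.
The right endpoint x = 6 is free, so the natural (transversality) condition is ∂L/∂y' |_{x=6} = 0, i.e. y'(6) = 0.
Compute y'(x) = A k sinh(k x) + B k cosh(k x), so
    y'(6) = A k sinh(k·6) + B k cosh(k·6) = 0
    ⇒ B = −A tanh(k·6) = tanh(sqrt(6)·6).
Therefore the extremal is
    y(x) = −cosh(sqrt(6) x) + tanh(sqrt(6)·6) sinh(sqrt(6) x).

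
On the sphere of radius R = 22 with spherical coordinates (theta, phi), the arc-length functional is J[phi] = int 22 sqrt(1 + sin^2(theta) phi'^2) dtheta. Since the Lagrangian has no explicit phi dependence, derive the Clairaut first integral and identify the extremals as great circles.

On the sphere of radius R = 22 with spherical coordinates (θ, φ), the induced metric is
    ds^2 = 484(dθ^2 + sin^2(θ) dφ^2).
Parameterise by θ; the arc-length functional is
    J[φ] = ∫ 22 sqrt(1 + sin^2(θ) (dφ/dθ)^2) dθ,
so L = 22 sqrt(1 + sin^2(θ) φ'^2). Compute
    ∂L/∂φ = 0  (L has no explicit φ dependence),
    ∂L/∂φ' = 22 sin^2(θ) φ' / sqrt(1 + sin^2(θ) φ'^2).
Since ∂L/∂φ = 0, the Euler-Lagrange equation
    d/dθ(∂L/∂φ') − ∂L/∂φ = 0
reduces to d/dθ(∂L/∂φ') = 0, i.e. the momentum conjugate to φ is conserved:
    22 sin^2(θ) φ' / sqrt(1 + sin^2(θ) φ'^2) = C.
The overall factor of 22 is constant, so dividing through gives Clairaut's relation sin^2(θ) φ' / sqrt(1 + sin^2(θ) φ'^2) = C' (with C' = C/22). Solving for φ' and integrating gives the great-circle family
    cot(θ) = A cos(φ − φ_0),
i.e. the intersection of the sphere with a plane through the origin. The two constants A and φ_0 (equivalently C and one phase) are fixed by the two endpoint conditions.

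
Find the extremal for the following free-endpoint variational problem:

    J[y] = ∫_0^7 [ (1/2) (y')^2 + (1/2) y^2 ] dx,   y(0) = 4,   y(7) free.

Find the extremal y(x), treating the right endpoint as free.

The Lagrangian L = (1/2) (y')^2 + (1/2) y^2 gives
    ∂L/∂y = 1 y,   ∂L/∂y' = y'.
Euler-Lagrange: y'' − y = 0.
With k = 1, the general solution is
    y(x) = A cosh(x) + B sinh(x).
Fixed left endpoint y(0) = 4 ⇒ A = 4.
The right endpoint x = 7 is free, so the natural (transversality) condition is ∂L/∂y' |_{x=7} = 0, i.e. y'(7) = 0.
Compute y'(x) = A k sinh(k x) + B k cosh(k x), so
    y'(7) = A k sinh(k·7) + B k cosh(k·7) = 0
    ⇒ B = −A tanh(k·7) = − 4 tanh(1·7).
Therefore the extremal is
    y(x) = 4 cosh(1 x) − 4 tanh(1·7) sinh(1 x).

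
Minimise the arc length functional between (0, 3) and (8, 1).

Arc-length functional: J[y] = ∫ sqrt(1 + (y')^2) dx.
Lagrangian L = sqrt(1 + (y')^2) has no explicit y dependence, so ∂L/∂y = 0 and the Euler-Lagrange equation gives
    d/dx( y' / sqrt(1 + (y')^2) ) = 0  ⇒  y' / sqrt(1 + (y')^2) = const.
Hence y' is constant, so y(x) is affine.
Fitting the endpoints (0, 3) and (8, 1):
    slope m = (1 − 3) / (8 − 0) = -1/4,
    intercept c = 3 − m·0 = 3.
Extremal: y(x) = (-1/4) x + 3.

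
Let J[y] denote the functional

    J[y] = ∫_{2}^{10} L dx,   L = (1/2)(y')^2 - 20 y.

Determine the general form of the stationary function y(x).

The Lagrangian is L = (1/2)(y')^2 - 20 y.
∂L/∂y = -20.
∂L/∂y' = y'.
The Euler-Lagrange equation d/dx(∂L/∂y') − ∂L/∂y = 0 becomes:
    y'' + 20 = 0
General solution: y(x) = -10 x^2 + A x + B, where A and B are arbitrary constants fixed by the endpoint conditions.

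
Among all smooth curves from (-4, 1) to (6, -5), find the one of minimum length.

Arc-length functional: J[y] = ∫ sqrt(1 + (y')^2) dx.
Lagrangian L = sqrt(1 + (y')^2) has no explicit y dependence, so ∂L/∂y = 0 and the Euler-Lagrange equation gives
    d/dx( y' / sqrt(1 + (y')^2) ) = 0  ⇒  y' / sqrt(1 + (y')^2) = const.
Hence y' is constant, so y(x) is affine.
Fitting the endpoints (-4, 1) and (6, -5):
    slope m = ((-5) − 1) / (6 − (-4)) = -3/5,
    intercept c = 1 − m·(-4) = -7/5.
Extremal: y(x) = (-3/5) x - 7/5.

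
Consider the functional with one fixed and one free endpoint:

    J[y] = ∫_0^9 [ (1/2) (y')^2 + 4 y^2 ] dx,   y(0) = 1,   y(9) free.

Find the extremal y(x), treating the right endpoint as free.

The Lagrangian L = (1/2) (y')^2 + 4 y^2 gives
    ∂L/∂y = 8 y,   ∂L/∂y' = y'.
Euler-Lagrange: y'' − 8 y = 0.
With k = sqrt(8), the general solution is
    y(x) = A cosh(sqrt(8) x) + B sinh(sqrt(8) x).
Fixed left endpoint y(0) = 1 ⇒ A = 1.
The right endpoint x = 9 is free, so the natural (transversality) condition is ∂L/∂y' |_{x=9} = 0, i.e. y'(9) = 0.
Compute y'(x) = A k sinh(k x) + B k cosh(k x), so
    y'(9) = A k sinh(k·9) + B k cosh(k·9) = 0
    ⇒ B = −A tanh(k·9) = − tanh(sqrt(8)·9).
Therefore the extremal is
    y(x) = cosh(sqrt(8) x) − tanh(sqrt(8)·9) sinh(sqrt(8) x).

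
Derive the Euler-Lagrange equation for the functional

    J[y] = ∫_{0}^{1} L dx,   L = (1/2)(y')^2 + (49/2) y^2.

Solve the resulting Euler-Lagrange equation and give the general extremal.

The Lagrangian is L = (1/2)(y')^2 + (49/2) y^2.
∂L/∂y = 49y.
∂L/∂y' = y'.
The Euler-Lagrange equation d/dx(∂L/∂y') − ∂L/∂y = 0 becomes:
    y'' - 49 y = 0
General solution: y(x) = A e^(7x) + B e^(-7x), where A and B are arbitrary constants fixed by the endpoint conditions.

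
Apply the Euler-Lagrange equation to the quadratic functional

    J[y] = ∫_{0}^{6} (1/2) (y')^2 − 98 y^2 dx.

The Lagrangian is L = (1/2) (y')^2 − 98 y^2.
Compute ∂L/∂y = -196y, ∂L/∂y' = y'.
The Euler-Lagrange equation d/dx(∂L/∂y') − ∂L/∂y = 0 reduces to
    y'' + 196 y = 0.
Its general solution is
    y(x) = A sin(14x) + B cos(14x),
with A, B fixed by the endpoint conditions.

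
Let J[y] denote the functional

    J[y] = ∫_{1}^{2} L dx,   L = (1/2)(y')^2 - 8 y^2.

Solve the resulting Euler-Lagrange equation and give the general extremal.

The Lagrangian is L = (1/2)(y')^2 - 8 y^2.
∂L/∂y = -16y.
∂L/∂y' = y'.
The Euler-Lagrange equation d/dx(∂L/∂y') − ∂L/∂y = 0 becomes:
    y'' + 16 y = 0
General solution: y(x) = A sin(4x) + B cos(4x), where A and B are arbitrary constants fixed by the endpoint conditions.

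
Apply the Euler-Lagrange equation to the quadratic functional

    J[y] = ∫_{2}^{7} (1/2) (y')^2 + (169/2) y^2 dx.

The Lagrangian is L = (1/2) (y')^2 + (169/2) y^2.
Compute ∂L/∂y = 169y, ∂L/∂y' = y'.
The Euler-Lagrange equation d/dx(∂L/∂y') − ∂L/∂y = 0 reduces to
    y'' − 169 y = 0.
Its general solution is
    y(x) = A e^(13x) + B e^(−13x),
with A, B fixed by the endpoint conditions.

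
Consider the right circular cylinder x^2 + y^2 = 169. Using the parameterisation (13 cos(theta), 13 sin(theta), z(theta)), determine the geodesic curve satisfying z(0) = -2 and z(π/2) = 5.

Parameterise the cylinder of radius R = 13 as
    r(θ) = (13 cos θ, 13 sin θ, z(θ)).
The arc-length element is
    ds = sqrt(169 + (dz/dθ)^2) dθ,
so the Lagrangian is L = sqrt(169 + z'^2).
L depends on z' only, not on z or θ, so ∂L/∂z = 0 and
    ∂L/∂z' = z' / sqrt(169 + z'^2).
The Euler-Lagrange equation gives
    d/dθ( z' / sqrt(169 + z'^2) ) = 0,
so z' is constant. Integrating once:
    z(θ) = a θ + b,
a helix on the cylinder (a straight line when the cylinder is unrolled). The constants a, b are determined by the endpoint conditions.
With endpoint conditions z(0) = -2 and z(π/2) = 5: from z(0) = b we get b = -2, and a·π/2 + -2 = 5 gives a = 14/π, so
    z(θ) = (14/π) θ − 2.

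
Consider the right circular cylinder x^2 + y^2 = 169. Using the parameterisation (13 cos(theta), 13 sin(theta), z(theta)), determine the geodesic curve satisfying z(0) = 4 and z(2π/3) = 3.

Parameterise the cylinder of radius R = 13 as
    r(θ) = (13 cos θ, 13 sin θ, z(θ)).
The arc-length element is
    ds = sqrt(169 + (dz/dθ)^2) dθ,
so the Lagrangian is L = sqrt(169 + z'^2).
L depends on z' only, not on z or θ, so ∂L/∂z = 0 and
    ∂L/∂z' = z' / sqrt(169 + z'^2).
The Euler-Lagrange equation gives
    d/dθ( z' / sqrt(169 + z'^2) ) = 0,
so z' is constant. Integrating once:
    z(θ) = a θ + b,
a helix on the cylinder (a straight line when the cylinder is unrolled). The constants a, b are determined by the endpoint conditions.
With endpoint conditions z(0) = 4 and z(2π/3) = 3: from z(0) = b we get b = 4, and a·2π/3 + 4 = 3 gives a = -3/(2π), so
    z(θ) = (-3/(2π)) θ + 4.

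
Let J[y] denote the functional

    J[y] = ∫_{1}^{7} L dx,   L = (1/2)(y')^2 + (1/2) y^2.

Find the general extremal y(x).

The Lagrangian is L = (1/2)(y')^2 + (1/2) y^2.
∂L/∂y = y.
∂L/∂y' = y'.
The Euler-Lagrange equation d/dx(∂L/∂y') − ∂L/∂y = 0 becomes:
    y'' - y = 0
General solution: y(x) = A e^x + B e^(-x), where A and B are arbitrary constants fixed by the endpoint conditions.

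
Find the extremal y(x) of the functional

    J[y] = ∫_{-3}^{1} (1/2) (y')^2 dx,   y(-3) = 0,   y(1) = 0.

The Lagrangian is L = (1/2) (y')^2.
Compute ∂L/∂y = 0, ∂L/∂y' = y'.
The Euler-Lagrange equation d/dx(∂L/∂y') − ∂L/∂y = 0 reduces to
    y'' = 0.
Its general solution is
    y(x) = A x + B,
with A, B fixed by the endpoint conditions.
Applying the endpoint conditions y(-3) = 0 and y(1) = 0: solve A·-3 + B = 0 and A·1 + B = 0. Subtracting gives A(1 − -3) = 0 − 0, so A = 0, and B = 0 − A·-3 = 0. Therefore
    y(x) = 0.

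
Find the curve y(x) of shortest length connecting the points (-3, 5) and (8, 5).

Arc-length functional: J[y] = ∫ sqrt(1 + (y')^2) dx.
Lagrangian L = sqrt(1 + (y')^2) has no explicit y dependence, so ∂L/∂y = 0 and the Euler-Lagrange equation gives
    d/dx( y' / sqrt(1 + (y')^2) ) = 0  ⇒  y' / sqrt(1 + (y')^2) = const.
Hence y' is constant, so y(x) is affine.
Fitting the endpoints (-3, 5) and (8, 5):
    slope m = (5 − 5) / (8 − (-3)) = 0,
    intercept c = 5 − m·(-3) = 5.
Extremal: y(x) = 5.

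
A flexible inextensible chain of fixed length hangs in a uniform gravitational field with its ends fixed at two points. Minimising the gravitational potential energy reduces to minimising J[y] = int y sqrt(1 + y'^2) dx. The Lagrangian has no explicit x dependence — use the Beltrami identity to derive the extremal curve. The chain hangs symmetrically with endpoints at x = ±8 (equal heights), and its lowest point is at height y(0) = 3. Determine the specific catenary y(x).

The Lagrangian L(y, y') = y sqrt(1 + y'^2) has no explicit x dependence, so the Beltrami identity applies:
    L − y' ∂L/∂y' = C.
Compute ∂L/∂y' = y · y' / sqrt(1 + y'^2). Then
    L − y' ∂L/∂y'
    = y sqrt(1 + y'^2) − y · y'^2 / sqrt(1 + y'^2)
    = y (1 + y'^2 − y'^2) / sqrt(1 + y'^2)
    = y / sqrt(1 + y'^2) = C.
Squaring gives y^2 = C^2 (1 + y'^2), i.e.
    y'^2 = y^2 / C^2 − 1.
Separating variables,
    dy / sqrt(y^2 − C^2) = dx / C,
and integrating gives arccosh(y / C) = (x − a)/C, so
    y(x) = C cosh((x − a)/C),
the catenary. The constants C and a are fixed by the two endpoint conditions (and, for the hanging-chain problem, the length constraint selects C).
Now fit the given data. The endpoints x = ±8 are symmetric at equal height, so the catenary is even about its minimum: a = 0 and y(x) = C cosh(x/C). The lowest point is y(0) = C cosh(0) = C, and we are told y(0) = 3, so C = 3. Therefore
    y(x) = 3 cosh(x/3),
and at the endpoints
    y(±8) = 3 cosh(8/3).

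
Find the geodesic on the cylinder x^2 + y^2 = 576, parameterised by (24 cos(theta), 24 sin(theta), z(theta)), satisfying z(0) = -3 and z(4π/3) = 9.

Parameterise the cylinder of radius R = 24 as
    r(θ) = (24 cos θ, 24 sin θ, z(θ)).
The arc-length element is
    ds = sqrt(576 + (dz/dθ)^2) dθ,
so the Lagrangian is L = sqrt(576 + z'^2).
L depends on z' only, not on z or θ, so ∂L/∂z = 0 and
    ∂L/∂z' = z' / sqrt(576 + z'^2).
The Euler-Lagrange equation gives
    d/dθ( z' / sqrt(576 + z'^2) ) = 0,
so z' is constant. Integrating once:
    z(θ) = a θ + b,
a helix on the cylinder (a straight line when the cylinder is unrolled). The constants a, b are determined by the endpoint conditions.
With endpoint conditions z(0) = -3 and z(4π/3) = 9: from z(0) = b we get b = -3, and a·4π/3 + -3 = 9 gives a = 9/π, so
    z(θ) = (9/π) θ − 3.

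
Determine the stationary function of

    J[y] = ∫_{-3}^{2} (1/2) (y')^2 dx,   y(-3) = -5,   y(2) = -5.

The Lagrangian is L = (1/2) (y')^2.
Compute ∂L/∂y = 0, ∂L/∂y' = y'.
The Euler-Lagrange equation d/dx(∂L/∂y') − ∂L/∂y = 0 reduces to
    y'' = 0.
Its general solution is
    y(x) = A x + B,
with A, B fixed by the endpoint conditions.
Applying the endpoint conditions y(-3) = -5 and y(2) = -5: solve A·-3 + B = -5 and A·2 + B = -5. Subtracting gives A(2 − -3) = -5 − -5, so A = 0, and B = -5 − A·-3 = -5. Therefore
    y(x) = -5.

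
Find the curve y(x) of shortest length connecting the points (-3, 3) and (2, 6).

Arc-length functional: J[y] = ∫ sqrt(1 + (y')^2) dx.
Lagrangian L = sqrt(1 + (y')^2) has no explicit y dependence, so ∂L/∂y = 0 and the Euler-Lagrange equation gives
    d/dx( y' / sqrt(1 + (y')^2) ) = 0  ⇒  y' / sqrt(1 + (y')^2) = const.
Hence y' is constant, so y(x) is affine.
Fitting the endpoints (-3, 3) and (2, 6):
    slope m = (6 − 3) / (2 − (-3)) = 3/5,
    intercept c = 3 − m·(-3) = 24/5.
Extremal: y(x) = (3/5) x + 24/5.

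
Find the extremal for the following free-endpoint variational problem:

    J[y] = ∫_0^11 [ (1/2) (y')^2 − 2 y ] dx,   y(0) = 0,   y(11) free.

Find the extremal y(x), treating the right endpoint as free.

The Lagrangian L = (1/2) (y')^2 − 2 y gives
    ∂L/∂y = −2,   ∂L/∂y' = y'.
Euler-Lagrange: d/dx(y') − (−2) = 0, i.e. y'' + 2 = 0, so
    y(x) = −(2/2) x^2 + C1 x + C2.
Fixed left endpoint y(0) = 0 ⇒ C2 = 0.
The right endpoint x = 11 is free, so the natural (transversality) condition is ∂L/∂y' |_{x=11} = 0, i.e. y'(11) = 0.
Compute y'(x) = −2 x + C1, so y'(11) = −22 + C1 = 0 ⇒ C1 = 22.
Therefore the extremal is
    y(x) = −x^2 + 22 x.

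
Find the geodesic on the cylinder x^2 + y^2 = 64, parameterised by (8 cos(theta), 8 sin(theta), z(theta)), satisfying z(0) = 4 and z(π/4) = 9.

Parameterise the cylinder of radius R = 8 as
    r(θ) = (8 cos θ, 8 sin θ, z(θ)).
The arc-length element is
    ds = sqrt(64 + (dz/dθ)^2) dθ,
so the Lagrangian is L = sqrt(64 + z'^2).
L depends on z' only, not on z or θ, so ∂L/∂z = 0 and
    ∂L/∂z' = z' / sqrt(64 + z'^2).
The Euler-Lagrange equation gives
    d/dθ( z' / sqrt(64 + z'^2) ) = 0,
so z' is constant. Integrating once:
    z(θ) = a θ + b,
a helix on the cylinder (a straight line when the cylinder is unrolled). The constants a, b are determined by the endpoint conditions.
With endpoint conditions z(0) = 4 and z(π/4) = 9: from z(0) = b we get b = 4, and a·π/4 + 4 = 9 gives a = 20/π, so
    z(θ) = (20/π) θ + 4.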